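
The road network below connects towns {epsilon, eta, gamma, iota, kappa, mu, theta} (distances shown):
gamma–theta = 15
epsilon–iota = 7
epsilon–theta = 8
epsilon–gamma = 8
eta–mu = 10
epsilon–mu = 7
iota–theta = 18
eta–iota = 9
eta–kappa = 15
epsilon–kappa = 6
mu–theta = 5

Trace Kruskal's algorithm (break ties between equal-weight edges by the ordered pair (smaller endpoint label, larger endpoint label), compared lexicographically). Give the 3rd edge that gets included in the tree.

Sort edges by weight, then run Kruskal:
mu–theta (5): add — endpoints in different components.
epsilon–kappa (6): add — endpoints in different components.
epsilon–iota (7): add — endpoints in different components.
epsilon–mu (7): add — endpoints in different components.
epsilon–gamma (8): add — endpoints in different components.
epsilon–theta (8): skip — theta and epsilon already connected.
eta–iota (9): add — endpoints in different components.
The 3rd edge added is epsilon–iota.

epsilon-iota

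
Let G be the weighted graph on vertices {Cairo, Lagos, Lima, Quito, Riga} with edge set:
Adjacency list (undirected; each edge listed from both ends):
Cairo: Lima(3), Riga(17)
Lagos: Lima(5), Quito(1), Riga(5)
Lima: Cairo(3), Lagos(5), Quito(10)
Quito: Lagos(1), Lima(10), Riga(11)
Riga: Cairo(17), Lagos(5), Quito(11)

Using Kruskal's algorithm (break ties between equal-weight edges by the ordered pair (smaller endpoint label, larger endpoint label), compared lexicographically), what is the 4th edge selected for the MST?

Sort edges by weight, then run Kruskal:
Lagos—Quito (1): add — endpoints in different components.
Cairo—Lima (3): add — endpoints in different components.
Lagos—Lima (5): add — endpoints in different components.
Lagos—Riga (5): add — endpoints in different components.
The 4th edge added is Lagos—Riga.

Lagos-Riga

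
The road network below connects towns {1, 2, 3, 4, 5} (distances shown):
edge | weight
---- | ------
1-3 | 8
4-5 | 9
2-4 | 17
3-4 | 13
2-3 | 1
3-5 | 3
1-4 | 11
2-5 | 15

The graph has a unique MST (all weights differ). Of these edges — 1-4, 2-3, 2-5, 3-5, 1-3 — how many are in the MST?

3

Sort edges by weight, then run Kruskal:
2-3 (1): add. Components now {1} {2,3} {4} {5}
3-5 (3): add. Components now {1} {2,3,5} {4}
1-3 (8): add. Components now {1,2,3,5} {4}
4-5 (9): add. Components now {1,2,3,4,5}
MST edge set: {2-3, 3-5, 1-3, 4-5}.
Of the listed edges, {2-3, 3-5, 1-3} are in the MST → 3.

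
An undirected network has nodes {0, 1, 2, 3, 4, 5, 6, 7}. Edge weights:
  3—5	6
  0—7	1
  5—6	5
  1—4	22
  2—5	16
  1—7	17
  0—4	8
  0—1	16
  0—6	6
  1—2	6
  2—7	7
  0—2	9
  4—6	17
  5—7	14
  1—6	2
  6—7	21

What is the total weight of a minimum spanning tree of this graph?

Grow the tree from 6 using Prim:
Step 1: cheapest edge leaving the tree is 1—6 (2); add 1.
Step 2: cheapest edge leaving the tree is 5—6 (5); add 5.
Step 3: cheapest edge leaving the tree is 0—6 (6); add 0.
Step 4: cheapest edge leaving the tree is 0—7 (1); add 7.
Step 5: cheapest edge leaving the tree is 1—2 (6); add 2.
Step 6: cheapest edge leaving the tree is 3—5 (6); add 3.
Step 7: cheapest edge leaving the tree is 0—4 (8); add 4.
MST edges: 1—6, 5—6, 0—6, 0—7, 1—2, 3—5, 0—4; total weight 2+5+6+1+6+6+8 = 34.

34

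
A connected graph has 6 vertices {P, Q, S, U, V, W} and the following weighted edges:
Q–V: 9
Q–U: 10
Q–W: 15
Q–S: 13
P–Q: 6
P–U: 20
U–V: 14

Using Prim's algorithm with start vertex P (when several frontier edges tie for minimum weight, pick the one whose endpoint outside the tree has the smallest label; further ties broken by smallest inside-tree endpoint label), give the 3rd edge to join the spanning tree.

Q-U

Prim's algorithm from P:
Step 1: frontier [P–Q 6, P–U 20] → take P–Q (6); add Q.
Step 2: frontier [P–U 20, Q–V 9, Q–U 10, Q–S 13, Q–W 15] → take Q–V (9); add V.
Step 3: frontier [P–U 20, Q–U 10, Q–S 13, Q–W 15, U–V 14] → take Q–U (10); add U.
Step 4: frontier [Q–S 13, Q–W 15] → take Q–S (13); add S.
Step 5: frontier [Q–W 15] → take Q–W (15); add W.
The 3rd edge added is Q–U.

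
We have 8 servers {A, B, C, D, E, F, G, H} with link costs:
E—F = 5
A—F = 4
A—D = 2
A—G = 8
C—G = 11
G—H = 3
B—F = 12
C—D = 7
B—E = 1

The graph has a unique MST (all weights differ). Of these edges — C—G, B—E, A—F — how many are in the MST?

Sort edges by weight, then run Kruskal:
B—E (1): add — endpoints in different components.
A—D (2): add — endpoints in different components.
G—H (3): add — endpoints in different components.
A—F (4): add — endpoints in different components.
E—F (5): add — endpoints in different components.
C—D (7): add — endpoints in different components.
A—G (8): add — endpoints in different components.
MST edge set: {B—E, A—D, G—H, A—F, E—F, C—D, A—G}.
Of the listed edges, {B—E, A—F} are in the MST → 2.

2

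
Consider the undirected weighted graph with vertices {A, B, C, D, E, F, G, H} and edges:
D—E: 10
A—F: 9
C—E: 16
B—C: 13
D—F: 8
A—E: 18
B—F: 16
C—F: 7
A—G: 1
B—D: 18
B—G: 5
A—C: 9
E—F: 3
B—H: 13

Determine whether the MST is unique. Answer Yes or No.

Kruskal's algorithm — process edges by increasing weight (ties by edge label):
A—G (1): add — endpoints in different components.
E—F (3): add — endpoints in different components.
B—G (5): add — endpoints in different components.
C—F (7): add — endpoints in different components.
D—F (8): add — endpoints in different components.
A—C (9): add — endpoints in different components.
A—F (9): skip — A and F already connected.
D—E (10): skip — D and E already connected.
B—C (13): skip — B and C already connected.
B—H (13): add — endpoints in different components.
Non-tree edge A—F has weight 9, equal to the heaviest edge on its tree cycle — swapping gives another MST of the same weight. Not unique.

No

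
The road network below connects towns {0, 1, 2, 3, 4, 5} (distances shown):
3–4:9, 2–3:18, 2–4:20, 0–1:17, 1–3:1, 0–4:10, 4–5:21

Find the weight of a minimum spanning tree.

59

Sort edges by weight, then run Kruskal:
1–3 (1): add. Components now {0} {1,3} {2} {4} {5}
3–4 (9): add. Components now {0} {1,3,4} {2} {5}
0–4 (10): add. Components now {0,1,3,4} {2} {5}
0–1 (17): skip — 0 and 1 already connected.
2–3 (18): add. Components now {0,1,2,3,4} {5}
2–4 (20): skip — 2 and 4 already connected.
4–5 (21): add. Components now {0,1,2,3,4,5}
MST edges: 1–3, 3–4, 0–4, 2–3, 4–5; total weight 1+9+10+18+21 = 59.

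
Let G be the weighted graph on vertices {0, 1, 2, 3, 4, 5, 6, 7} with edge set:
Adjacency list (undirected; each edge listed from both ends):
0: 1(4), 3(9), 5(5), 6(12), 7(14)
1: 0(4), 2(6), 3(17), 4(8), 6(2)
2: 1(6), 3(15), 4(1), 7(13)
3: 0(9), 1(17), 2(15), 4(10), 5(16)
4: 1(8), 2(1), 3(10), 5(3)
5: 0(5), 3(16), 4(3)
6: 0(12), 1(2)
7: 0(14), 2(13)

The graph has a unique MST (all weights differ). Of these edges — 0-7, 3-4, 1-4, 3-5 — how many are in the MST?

0

Kruskal: consider edges lightest-first.
2-4 (1): add — endpoints in different components.
1-6 (2): add — endpoints in different components.
4-5 (3): add — endpoints in different components.
0-1 (4): add — endpoints in different components.
0-5 (5): add — endpoints in different components.
1-2 (6): skip — 1 and 2 already connected.
1-4 (8): skip — 1 and 4 already connected.
0-3 (9): add — endpoints in different components.
3-4 (10): skip — 3 and 4 already connected.
0-6 (12): skip — 0 and 6 already connected.
2-7 (13): add — endpoints in different components.
MST edge set: {2-4, 1-6, 4-5, 0-1, 0-5, 0-3, 2-7}.
Of the listed edges, {} are in the MST → 0.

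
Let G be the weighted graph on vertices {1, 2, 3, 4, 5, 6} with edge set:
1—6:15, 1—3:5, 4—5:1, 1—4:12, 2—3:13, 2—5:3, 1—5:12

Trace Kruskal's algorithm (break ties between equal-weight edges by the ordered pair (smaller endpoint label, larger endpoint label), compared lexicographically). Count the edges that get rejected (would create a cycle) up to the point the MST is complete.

Kruskal: consider edges lightest-first.
4—5 (1): add — endpoints in different components.
2—5 (3): add — endpoints in different components.
1—3 (5): add — endpoints in different components.
1—4 (12): add — endpoints in different components.
1—5 (12): skip — 1 and 5 already connected.
2—3 (13): skip — 2 and 3 already connected.
1—6 (15): add — endpoints in different components.
Edges rejected before the tree was complete: 2.

2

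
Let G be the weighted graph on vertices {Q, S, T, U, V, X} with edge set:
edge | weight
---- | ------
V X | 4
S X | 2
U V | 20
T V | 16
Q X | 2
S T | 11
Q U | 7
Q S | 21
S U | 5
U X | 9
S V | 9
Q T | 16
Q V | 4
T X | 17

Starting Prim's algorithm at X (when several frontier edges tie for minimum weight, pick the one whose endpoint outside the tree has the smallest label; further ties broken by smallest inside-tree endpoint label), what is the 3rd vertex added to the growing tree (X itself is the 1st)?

S

Grow the tree from X using Prim:
Step 1: cheapest edge leaving the tree is Q X (2); add Q.
Step 2: cheapest edge leaving the tree is S X (2); add S.
Step 3: cheapest edge leaving the tree is Q V (4); add V.
Step 4: cheapest edge leaving the tree is S U (5); add U.
Step 5: cheapest edge leaving the tree is S T (11); add T.
Vertex order: X, Q, S, V, U, T. The 3rd vertex is S.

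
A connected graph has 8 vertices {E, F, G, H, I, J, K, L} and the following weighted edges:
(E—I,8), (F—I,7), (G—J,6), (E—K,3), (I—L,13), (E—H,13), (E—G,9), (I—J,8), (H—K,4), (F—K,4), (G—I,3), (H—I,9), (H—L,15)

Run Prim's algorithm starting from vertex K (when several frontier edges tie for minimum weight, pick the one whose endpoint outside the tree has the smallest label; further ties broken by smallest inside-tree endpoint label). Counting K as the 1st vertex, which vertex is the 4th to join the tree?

Prim, starting at K.
Step 1: cheapest edge leaving the tree is E—K (3); add E.
Step 2: cheapest edge leaving the tree is F—K (4); add F.
Step 3: cheapest edge leaving the tree is H—K (4); add H.
Step 4: cheapest edge leaving the tree is F—I (7); add I.
Step 5: cheapest edge leaving the tree is G—I (3); add G.
Step 6: cheapest edge leaving the tree is G—J (6); add J.
Step 7: cheapest edge leaving the tree is I—L (13); add L.
Vertex order: K, E, F, H, I, G, J, L. The 4th vertex is H.

H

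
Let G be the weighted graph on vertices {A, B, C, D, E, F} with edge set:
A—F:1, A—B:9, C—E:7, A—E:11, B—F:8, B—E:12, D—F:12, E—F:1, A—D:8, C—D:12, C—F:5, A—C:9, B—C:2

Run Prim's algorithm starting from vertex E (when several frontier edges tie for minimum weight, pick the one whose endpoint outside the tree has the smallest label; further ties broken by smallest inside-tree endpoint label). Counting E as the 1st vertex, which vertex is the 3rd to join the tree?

A

Prim's algorithm from E:
Step 1: frontier [E—F 1, C—E 7, A—E 11, B—E 12] → take E—F (1); add F.
Step 2: frontier [C—E 7, A—E 11, B—E 12, A—F 1, C—F 5, B—F 8, D—F 12] → take A—F (1); add A.
Step 3: frontier [A—D 8, A—B 9, A—C 9, C—E 7, B—E 12, C—F 5, B—F 8, D—F 12] → take C—F (5); add C.
Step 4: frontier [A—D 8, A—B 9, B—C 2, C—D 12, B—E 12, B—F 8, D—F 12] → take B—C (2); add B.
Step 5: frontier [A—D 8, C—D 12, D—F 12] → take A—D (8); add D.
Vertex order: E, F, A, C, B, D. The 3rd vertex is A.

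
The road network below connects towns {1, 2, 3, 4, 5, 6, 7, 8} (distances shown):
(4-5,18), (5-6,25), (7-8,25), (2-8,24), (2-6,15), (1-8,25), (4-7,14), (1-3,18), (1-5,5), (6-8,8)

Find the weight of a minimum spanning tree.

103

Sort edges by weight, then run Kruskal:
1-5 (5): add — endpoints in different components.
6-8 (8): add — endpoints in different components.
4-7 (14): add — endpoints in different components.
2-6 (15): add — endpoints in different components.
1-3 (18): add — endpoints in different components.
4-5 (18): add — endpoints in different components.
2-8 (24): skip — 2 and 8 already connected.
1-8 (25): add — endpoints in different components.
MST edges: 1-5, 6-8, 4-7, 2-6, 1-3, 4-5, 1-8; total weight 5+8+14+15+18+18+25 = 103.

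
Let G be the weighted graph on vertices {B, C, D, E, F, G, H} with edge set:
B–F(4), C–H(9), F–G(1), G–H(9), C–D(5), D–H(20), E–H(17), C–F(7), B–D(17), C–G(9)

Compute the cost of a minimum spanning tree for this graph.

Kruskal's algorithm — process edges by increasing weight (ties by edge label):
F–G (1): add — endpoints in different components.
B–F (4): add — endpoints in different components.
C–D (5): add — endpoints in different components.
C–F (7): add — endpoints in different components.
C–G (9): skip — C and G already connected.
C–H (9): add — endpoints in different components.
G–H (9): skip — G and H already connected.
B–D (17): skip — B and D already connected.
E–H (17): add — endpoints in different components.
MST edges: F–G, B–F, C–D, C–F, C–H, E–H; total weight 1+4+5+7+9+17 = 43.

43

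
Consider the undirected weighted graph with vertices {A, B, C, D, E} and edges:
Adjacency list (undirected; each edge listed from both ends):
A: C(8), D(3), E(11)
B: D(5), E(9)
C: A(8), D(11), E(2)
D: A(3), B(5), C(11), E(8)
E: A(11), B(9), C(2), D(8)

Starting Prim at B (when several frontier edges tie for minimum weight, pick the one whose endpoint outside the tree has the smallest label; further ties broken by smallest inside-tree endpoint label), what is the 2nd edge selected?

Grow the tree from B using Prim:
Step 1: frontier [B–D 5, B–E 9] → take B–D (5); add D.
Step 2: frontier [B–E 9, A–D 3, D–E 8, C–D 11] → take A–D (3); add A.
Step 3: frontier [A–C 8, A–E 11, B–E 9, D–E 8, C–D 11] → take A–C (8); add C.
Step 4: frontier [A–E 11, B–E 9, C–E 2, D–E 8] → take C–E (2); add E.
The 2nd edge added is A–D.

A-D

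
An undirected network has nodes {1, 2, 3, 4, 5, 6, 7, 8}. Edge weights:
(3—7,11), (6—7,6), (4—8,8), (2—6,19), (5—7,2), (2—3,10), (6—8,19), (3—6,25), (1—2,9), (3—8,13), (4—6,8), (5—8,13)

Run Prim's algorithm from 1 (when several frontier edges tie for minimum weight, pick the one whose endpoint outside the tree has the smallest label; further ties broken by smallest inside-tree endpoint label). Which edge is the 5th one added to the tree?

6-7

Prim's algorithm from 1:
Step 1: cheapest edge leaving the tree is 1—2 (9); add 2.
Step 2: cheapest edge leaving the tree is 2—3 (10); add 3.
Step 3: cheapest edge leaving the tree is 3—7 (11); add 7.
Step 4: cheapest edge leaving the tree is 5—7 (2); add 5.
Step 5: cheapest edge leaving the tree is 6—7 (6); add 6.
Step 6: cheapest edge leaving the tree is 4—6 (8); add 4.
Step 7: cheapest edge leaving the tree is 4—8 (8); add 8.
The 5th edge added is 6—7.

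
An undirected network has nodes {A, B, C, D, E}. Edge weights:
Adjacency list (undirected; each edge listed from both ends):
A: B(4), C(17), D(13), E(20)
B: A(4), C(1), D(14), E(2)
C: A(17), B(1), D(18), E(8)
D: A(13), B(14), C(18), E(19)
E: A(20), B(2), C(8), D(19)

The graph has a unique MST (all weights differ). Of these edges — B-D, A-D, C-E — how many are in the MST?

Sort edges by weight, then run Kruskal:
B-C (1): add — endpoints in different components.
B-E (2): add — endpoints in different components.
A-B (4): add — endpoints in different components.
C-E (8): skip — C and E already connected.
A-D (13): add — endpoints in different components.
MST edge set: {B-C, B-E, A-B, A-D}.
Of the listed edges, {A-D} are in the MST → 1.

1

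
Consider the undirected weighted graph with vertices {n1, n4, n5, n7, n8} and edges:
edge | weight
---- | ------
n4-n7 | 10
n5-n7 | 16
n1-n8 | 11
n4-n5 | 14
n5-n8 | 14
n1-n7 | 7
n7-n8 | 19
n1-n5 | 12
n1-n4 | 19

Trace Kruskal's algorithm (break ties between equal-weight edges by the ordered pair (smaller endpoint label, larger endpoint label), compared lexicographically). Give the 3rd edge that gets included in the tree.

n1-n8

Kruskal: consider edges lightest-first.
n1-n7 (7): add — endpoints in different components.
n4-n7 (10): add — endpoints in different components.
n1-n8 (11): add — endpoints in different components.
n1-n5 (12): add — endpoints in different components.
The 3rd edge added is n1-n8.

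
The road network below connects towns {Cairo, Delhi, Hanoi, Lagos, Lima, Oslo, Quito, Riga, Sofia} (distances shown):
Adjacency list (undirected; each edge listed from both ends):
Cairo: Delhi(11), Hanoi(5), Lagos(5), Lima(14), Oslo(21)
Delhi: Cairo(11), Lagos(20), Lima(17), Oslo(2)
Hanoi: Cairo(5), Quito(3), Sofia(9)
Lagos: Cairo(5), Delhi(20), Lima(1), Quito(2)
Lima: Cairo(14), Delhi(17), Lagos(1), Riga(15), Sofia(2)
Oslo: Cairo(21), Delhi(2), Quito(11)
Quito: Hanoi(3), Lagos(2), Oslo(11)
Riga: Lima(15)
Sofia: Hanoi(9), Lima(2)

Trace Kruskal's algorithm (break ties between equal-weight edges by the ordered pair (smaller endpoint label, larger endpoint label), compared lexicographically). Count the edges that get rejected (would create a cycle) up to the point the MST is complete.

Kruskal: consider edges lightest-first.
Lagos-Lima (1): add — endpoints in different components.
Delhi-Oslo (2): add — endpoints in different components.
Lagos-Quito (2): add — endpoints in different components.
Lima-Sofia (2): add — endpoints in different components.
Hanoi-Quito (3): add — endpoints in different components.
Cairo-Hanoi (5): add — endpoints in different components.
Cairo-Lagos (5): skip — Cairo and Lagos already connected.
Hanoi-Sofia (9): skip — Sofia and Hanoi already connected.
Cairo-Delhi (11): add — endpoints in different components.
Oslo-Quito (11): skip — Quito and Oslo already connected.
Cairo-Lima (14): skip — Cairo and Lima already connected.
Lima-Riga (15): add — endpoints in different components.
Edges rejected before the tree was complete: 4.

4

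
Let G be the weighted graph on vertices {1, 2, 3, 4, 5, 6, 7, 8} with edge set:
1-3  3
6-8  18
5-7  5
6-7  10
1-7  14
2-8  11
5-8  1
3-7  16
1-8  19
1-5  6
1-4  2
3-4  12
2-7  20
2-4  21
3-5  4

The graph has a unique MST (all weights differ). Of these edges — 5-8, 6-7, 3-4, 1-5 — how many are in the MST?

Kruskal's algorithm — process edges by increasing weight (ties by edge label):
5-8 (1): add — endpoints in different components.
1-4 (2): add — endpoints in different components.
1-3 (3): add — endpoints in different components.
3-5 (4): add — endpoints in different components.
5-7 (5): add — endpoints in different components.
1-5 (6): skip — 1 and 5 already connected.
6-7 (10): add — endpoints in different components.
2-8 (11): add — endpoints in different components.
MST edge set: {5-8, 1-4, 1-3, 3-5, 5-7, 6-7, 2-8}.
Of the listed edges, {5-8, 6-7} are in the MST → 2.

2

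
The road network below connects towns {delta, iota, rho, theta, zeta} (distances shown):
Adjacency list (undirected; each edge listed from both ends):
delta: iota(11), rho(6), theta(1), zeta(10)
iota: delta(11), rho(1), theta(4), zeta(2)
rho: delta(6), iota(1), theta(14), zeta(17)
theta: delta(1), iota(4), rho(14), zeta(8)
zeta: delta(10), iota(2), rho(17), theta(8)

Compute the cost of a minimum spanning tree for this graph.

8

Kruskal: consider edges lightest-first.
delta-theta (1): add — endpoints in different components.
iota-rho (1): add — endpoints in different components.
iota-zeta (2): add — endpoints in different components.
iota-theta (4): add — endpoints in different components.
MST edges: delta-theta, iota-rho, iota-zeta, iota-theta; total weight 1+1+2+4 = 8.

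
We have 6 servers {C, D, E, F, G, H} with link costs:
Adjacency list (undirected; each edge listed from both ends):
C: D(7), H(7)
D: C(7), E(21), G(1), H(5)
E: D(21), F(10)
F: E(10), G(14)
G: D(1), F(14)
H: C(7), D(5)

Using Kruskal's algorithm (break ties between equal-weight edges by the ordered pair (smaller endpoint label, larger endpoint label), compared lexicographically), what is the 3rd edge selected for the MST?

C-D

Sort edges by weight, then run Kruskal:
D-G (1): add — endpoints in different components.
D-H (5): add — endpoints in different components.
C-D (7): add — endpoints in different components.
C-H (7): skip — C and H already connected.
E-F (10): add — endpoints in different components.
F-G (14): add — endpoints in different components.
The 3rd edge added is C-D.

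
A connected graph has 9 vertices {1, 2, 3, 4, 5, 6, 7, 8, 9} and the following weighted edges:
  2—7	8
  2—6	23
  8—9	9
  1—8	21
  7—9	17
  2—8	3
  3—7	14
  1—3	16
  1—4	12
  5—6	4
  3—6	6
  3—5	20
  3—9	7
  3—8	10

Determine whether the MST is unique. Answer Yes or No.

Yes

Sort edges by weight, then run Kruskal:
2—8 (3): add — endpoints in different components.
5—6 (4): add — endpoints in different components.
3—6 (6): add — endpoints in different components.
3—9 (7): add — endpoints in different components.
2—7 (8): add — endpoints in different components.
8—9 (9): add — endpoints in different components.
3—8 (10): skip — 3 and 8 already connected.
1—4 (12): add — endpoints in different components.
3—7 (14): skip — 3 and 7 already connected.
1—3 (16): add — endpoints in different components.
Every non-tree edge has weight strictly greater than the heaviest edge on the tree path between its endpoints, so the MST is unique.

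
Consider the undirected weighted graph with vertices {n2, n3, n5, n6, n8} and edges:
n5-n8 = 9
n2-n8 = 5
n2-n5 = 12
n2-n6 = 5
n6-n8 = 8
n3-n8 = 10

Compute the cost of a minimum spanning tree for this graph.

Prim, starting at n3.
Step 1: frontier [n3-n8 10] → take n3-n8 (10); add n8.
Step 2: frontier [n2-n8 5, n6-n8 8, n5-n8 9] → take n2-n8 (5); add n2.
Step 3: frontier [n2-n6 5, n2-n5 12, n6-n8 8, n5-n8 9] → take n2-n6 (5); add n6.
Step 4: frontier [n2-n5 12, n5-n8 9] → take n5-n8 (9); add n5.
MST edges: n3-n8, n2-n8, n2-n6, n5-n8; total weight 10+5+5+9 = 29.

29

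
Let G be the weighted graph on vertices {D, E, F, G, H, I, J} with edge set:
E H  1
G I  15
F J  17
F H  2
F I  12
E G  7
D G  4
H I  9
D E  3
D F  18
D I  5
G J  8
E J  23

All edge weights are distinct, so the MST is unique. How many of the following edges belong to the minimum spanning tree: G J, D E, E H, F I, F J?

3

Sort edges by weight, then run Kruskal:
E H (1): add. Components now {D} {E,H} {F} {G} {I} {J}
F H (2): add. Components now {D} {E,F,H} {G} {I} {J}
D E (3): add. Components now {D,E,F,H} {G} {I} {J}
D G (4): add. Components now {D,E,F,G,H} {I} {J}
D I (5): add. Components now {D,E,F,G,H,I} {J}
E G (7): skip — E and G already connected.
G J (8): add. Components now {D,E,F,G,H,I,J}
MST edge set: {E H, F H, D E, D G, D I, G J}.
Of the listed edges, {G J, D E, E H} are in the MST → 3.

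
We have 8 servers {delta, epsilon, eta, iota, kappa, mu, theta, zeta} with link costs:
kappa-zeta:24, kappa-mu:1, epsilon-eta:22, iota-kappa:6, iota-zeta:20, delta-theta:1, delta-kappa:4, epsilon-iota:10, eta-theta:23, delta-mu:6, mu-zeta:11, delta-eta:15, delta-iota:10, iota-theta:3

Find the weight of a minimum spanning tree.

45

Prim, starting at epsilon.
Step 1: cheapest edge leaving the tree is epsilon-iota (10); add iota.
Step 2: cheapest edge leaving the tree is iota-theta (3); add theta.
Step 3: cheapest edge leaving the tree is delta-theta (1); add delta.
Step 4: cheapest edge leaving the tree is delta-kappa (4); add kappa.
Step 5: cheapest edge leaving the tree is kappa-mu (1); add mu.
Step 6: cheapest edge leaving the tree is mu-zeta (11); add zeta.
Step 7: cheapest edge leaving the tree is delta-eta (15); add eta.
MST edges: epsilon-iota, iota-theta, delta-theta, delta-kappa, kappa-mu, mu-zeta, delta-eta; total weight 10+3+1+4+1+11+15 = 45.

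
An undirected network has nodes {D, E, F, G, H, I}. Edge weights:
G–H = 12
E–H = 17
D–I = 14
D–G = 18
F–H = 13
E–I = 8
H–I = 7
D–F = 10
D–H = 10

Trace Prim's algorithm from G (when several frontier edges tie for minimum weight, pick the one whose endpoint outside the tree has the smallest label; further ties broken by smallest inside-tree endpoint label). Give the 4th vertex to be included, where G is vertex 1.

Prim's algorithm from G:
Step 1: cheapest edge leaving the tree is G–H (12); add H.
Step 2: cheapest edge leaving the tree is H–I (7); add I.
Step 3: cheapest edge leaving the tree is E–I (8); add E.
Step 4: cheapest edge leaving the tree is D–H (10); add D.
Step 5: cheapest edge leaving the tree is D–F (10); add F.
Vertex order: G, H, I, E, D, F. The 4th vertex is E.

E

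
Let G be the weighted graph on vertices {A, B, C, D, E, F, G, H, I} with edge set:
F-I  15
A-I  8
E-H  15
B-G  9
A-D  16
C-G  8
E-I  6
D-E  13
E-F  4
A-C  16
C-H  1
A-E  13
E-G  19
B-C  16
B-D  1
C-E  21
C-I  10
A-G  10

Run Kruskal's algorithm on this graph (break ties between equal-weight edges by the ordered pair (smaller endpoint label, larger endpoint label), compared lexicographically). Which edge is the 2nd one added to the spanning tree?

Kruskal's algorithm — process edges by increasing weight (ties by edge label):
B-D (1): add — endpoints in different components.
C-H (1): add — endpoints in different components.
E-F (4): add — endpoints in different components.
E-I (6): add — endpoints in different components.
A-I (8): add — endpoints in different components.
C-G (8): add — endpoints in different components.
B-G (9): add — endpoints in different components.
A-G (10): add — endpoints in different components.
The 2nd edge added is C-H.

C-H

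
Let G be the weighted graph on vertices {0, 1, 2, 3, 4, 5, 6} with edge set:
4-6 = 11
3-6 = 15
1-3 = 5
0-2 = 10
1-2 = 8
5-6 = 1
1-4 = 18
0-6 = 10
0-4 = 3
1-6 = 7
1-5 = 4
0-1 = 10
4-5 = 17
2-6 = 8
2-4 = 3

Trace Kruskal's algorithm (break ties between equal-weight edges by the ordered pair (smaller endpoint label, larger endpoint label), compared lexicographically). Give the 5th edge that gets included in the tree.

1-3

Kruskal's algorithm — process edges by increasing weight (ties by edge label):
5-6 (1): add — endpoints in different components.
0-4 (3): add — endpoints in different components.
2-4 (3): add — endpoints in different components.
1-5 (4): add — endpoints in different components.
1-3 (5): add — endpoints in different components.
1-6 (7): skip — 1 and 6 already connected.
1-2 (8): add — endpoints in different components.
The 5th edge added is 1-3.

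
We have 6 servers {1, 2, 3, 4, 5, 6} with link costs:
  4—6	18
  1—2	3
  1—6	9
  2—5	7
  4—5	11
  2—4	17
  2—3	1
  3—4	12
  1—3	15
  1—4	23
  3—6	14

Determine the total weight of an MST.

Grow the tree from 4 using Prim:
Step 1: cheapest edge leaving the tree is 4—5 (11); add 5.
Step 2: cheapest edge leaving the tree is 2—5 (7); add 2.
Step 3: cheapest edge leaving the tree is 2—3 (1); add 3.
Step 4: cheapest edge leaving the tree is 1—2 (3); add 1.
Step 5: cheapest edge leaving the tree is 1—6 (9); add 6.
MST edges: 4—5, 2—5, 2—3, 1—2, 1—6; total weight 11+7+1+3+9 = 31.

31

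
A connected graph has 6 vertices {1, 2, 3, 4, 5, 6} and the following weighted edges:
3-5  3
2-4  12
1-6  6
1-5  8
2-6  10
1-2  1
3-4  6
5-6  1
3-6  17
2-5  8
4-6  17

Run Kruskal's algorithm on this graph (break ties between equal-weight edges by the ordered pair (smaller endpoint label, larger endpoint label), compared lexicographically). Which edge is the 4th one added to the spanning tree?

Sort edges by weight, then run Kruskal:
1-2 (1): add — endpoints in different components.
5-6 (1): add — endpoints in different components.
3-5 (3): add — endpoints in different components.
1-6 (6): add — endpoints in different components.
3-4 (6): add — endpoints in different components.
The 4th edge added is 1-6.

1-6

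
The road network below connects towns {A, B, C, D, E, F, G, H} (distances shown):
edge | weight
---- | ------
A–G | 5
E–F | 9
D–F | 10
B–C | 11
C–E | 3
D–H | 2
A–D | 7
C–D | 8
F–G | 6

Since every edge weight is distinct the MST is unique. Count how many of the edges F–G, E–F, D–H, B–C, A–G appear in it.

4

Sort edges by weight, then run Kruskal:
D–H (2): add — endpoints in different components.
C–E (3): add — endpoints in different components.
A–G (5): add — endpoints in different components.
F–G (6): add — endpoints in different components.
A–D (7): add — endpoints in different components.
C–D (8): add — endpoints in different components.
E–F (9): skip — E and F already connected.
D–F (10): skip — D and F already connected.
B–C (11): add — endpoints in different components.
MST edge set: {D–H, C–E, A–G, F–G, A–D, C–D, B–C}.
Of the listed edges, {F–G, D–H, B–C, A–G} are in the MST → 4.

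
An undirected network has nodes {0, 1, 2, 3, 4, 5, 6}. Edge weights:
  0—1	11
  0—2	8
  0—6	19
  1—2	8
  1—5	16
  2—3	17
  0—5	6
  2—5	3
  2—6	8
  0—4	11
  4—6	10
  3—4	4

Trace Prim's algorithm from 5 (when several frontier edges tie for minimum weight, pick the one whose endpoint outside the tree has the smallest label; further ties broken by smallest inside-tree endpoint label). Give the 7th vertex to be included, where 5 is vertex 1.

Grow the tree from 5 using Prim:
Step 1: frontier [2—5 3, 0—5 6, 1—5 16] → take 2—5 (3); add 2.
Step 2: frontier [0—2 8, 1—2 8, 2—6 8, 2—3 17, 0—5 6, 1—5 16] → take 0—5 (6); add 0.
Step 3: frontier [0—1 11, 0—4 11, 0—6 19, 1—2 8, 2—6 8, 2—3 17, 1—5 16] → take 1—2 (8); add 1.
Step 4: frontier [0—4 11, 0—6 19, 2—6 8, 2—3 17] → take 2—6 (8); add 6.
Step 5: frontier [0—4 11, 2—3 17, 4—6 10] → take 4—6 (10); add 4.
Step 6: frontier [2—3 17, 3—4 4] → take 3—4 (4); add 3.
Vertex order: 5, 2, 0, 1, 6, 4, 3. The 7th vertex is 3.

3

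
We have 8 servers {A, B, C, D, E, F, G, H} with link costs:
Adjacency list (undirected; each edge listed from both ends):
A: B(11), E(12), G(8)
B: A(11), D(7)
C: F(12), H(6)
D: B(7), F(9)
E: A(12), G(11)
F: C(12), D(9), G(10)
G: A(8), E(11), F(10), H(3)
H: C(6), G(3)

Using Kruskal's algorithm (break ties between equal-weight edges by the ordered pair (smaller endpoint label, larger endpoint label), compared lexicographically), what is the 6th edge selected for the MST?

Sort edges by weight, then run Kruskal:
G H (3): add — endpoints in different components.
C H (6): add — endpoints in different components.
B D (7): add — endpoints in different components.
A G (8): add — endpoints in different components.
D F (9): add — endpoints in different components.
F G (10): add — endpoints in different components.
A B (11): skip — A and B already connected.
E G (11): add — endpoints in different components.
The 6th edge added is F G.

F-G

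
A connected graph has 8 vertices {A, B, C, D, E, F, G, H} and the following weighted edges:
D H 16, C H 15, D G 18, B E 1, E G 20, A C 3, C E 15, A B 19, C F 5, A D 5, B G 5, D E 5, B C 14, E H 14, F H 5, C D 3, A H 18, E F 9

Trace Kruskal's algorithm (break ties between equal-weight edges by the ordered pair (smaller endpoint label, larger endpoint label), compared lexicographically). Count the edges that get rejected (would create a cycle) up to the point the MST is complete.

Sort edges by weight, then run Kruskal:
B E (1): add — endpoints in different components.
A C (3): add — endpoints in different components.
C D (3): add — endpoints in different components.
A D (5): skip — A and D already connected.
B G (5): add — endpoints in different components.
C F (5): add — endpoints in different components.
D E (5): add — endpoints in different components.
F H (5): add — endpoints in different components.
Edges rejected before the tree was complete: 1.

1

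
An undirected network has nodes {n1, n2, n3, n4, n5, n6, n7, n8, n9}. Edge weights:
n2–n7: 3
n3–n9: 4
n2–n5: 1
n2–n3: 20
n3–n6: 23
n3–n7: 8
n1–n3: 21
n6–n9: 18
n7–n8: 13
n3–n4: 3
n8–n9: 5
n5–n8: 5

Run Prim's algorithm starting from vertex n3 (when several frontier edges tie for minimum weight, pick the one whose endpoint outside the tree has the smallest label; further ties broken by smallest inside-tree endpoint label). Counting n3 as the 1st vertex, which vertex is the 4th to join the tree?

Grow the tree from n3 using Prim:
Step 1: frontier [n3–n4 3, n3–n9 4, n3–n7 8, n2–n3 20, n1–n3 21, n3–n6 23] → take n3–n4 (3); add n4.
Step 2: frontier [n3–n9 4, n3–n7 8, n2–n3 20, n1–n3 21, n3–n6 23] → take n3–n9 (4); add n9.
Step 3: frontier [n3–n7 8, n2–n3 20, n1–n3 21, n3–n6 23, n8–n9 5, n6–n9 18] → take n8–n9 (5); add n8.
Step 4: frontier [n3–n7 8, n2–n3 20, n1–n3 21, n3–n6 23, n5–n8 5, n7–n8 13, n6–n9 18] → take n5–n8 (5); add n5.
Step 5: frontier [n3–n7 8, n2–n3 20, n1–n3 21, n3–n6 23, n2–n5 1, n7–n8 13, n6–n9 18] → take n2–n5 (1); add n2.
Step 6: frontier [n2–n7 3, n3–n7 8, n1–n3 21, n3–n6 23, n7–n8 13, n6–n9 18] → take n2–n7 (3); add n7.
Step 7: frontier [n1–n3 21, n3–n6 23, n6–n9 18] → take n6–n9 (18); add n6.
Step 8: frontier [n1–n3 21] → take n1–n3 (21); add n1.
Vertex order: n3, n4, n9, n8, n5, n2, n7, n6, n1. The 4th vertex is n8.

n8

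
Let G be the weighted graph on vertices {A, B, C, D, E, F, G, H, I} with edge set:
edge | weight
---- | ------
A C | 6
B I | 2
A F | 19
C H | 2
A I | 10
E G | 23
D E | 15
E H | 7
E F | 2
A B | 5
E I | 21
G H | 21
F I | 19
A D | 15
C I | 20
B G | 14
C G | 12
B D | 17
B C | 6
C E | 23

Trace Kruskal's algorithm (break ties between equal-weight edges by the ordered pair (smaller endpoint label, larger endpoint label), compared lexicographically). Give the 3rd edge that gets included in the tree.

Kruskal: consider edges lightest-first.
B I (2): add — endpoints in different components.
C H (2): add — endpoints in different components.
E F (2): add — endpoints in different components.
A B (5): add — endpoints in different components.
A C (6): add — endpoints in different components.
B C (6): skip — B and C already connected.
E H (7): add — endpoints in different components.
A I (10): skip — A and I already connected.
C G (12): add — endpoints in different components.
B G (14): skip — B and G already connected.
A D (15): add — endpoints in different components.
The 3rd edge added is E F.

E-F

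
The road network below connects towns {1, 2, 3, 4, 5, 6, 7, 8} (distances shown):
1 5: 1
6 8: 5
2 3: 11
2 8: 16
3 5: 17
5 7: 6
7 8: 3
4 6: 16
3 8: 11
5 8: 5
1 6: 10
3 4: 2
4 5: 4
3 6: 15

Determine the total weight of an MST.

Sort edges by weight, then run Kruskal:
1 5 (1): add — endpoints in different components.
3 4 (2): add — endpoints in different components.
7 8 (3): add — endpoints in different components.
4 5 (4): add — endpoints in different components.
5 8 (5): add — endpoints in different components.
6 8 (5): add — endpoints in different components.
5 7 (6): skip — 5 and 7 already connected.
1 6 (10): skip — 1 and 6 already connected.
2 3 (11): add — endpoints in different components.
MST edges: 1 5, 3 4, 7 8, 4 5, 5 8, 6 8, 2 3; total weight 1+2+3+4+5+5+11 = 31.

31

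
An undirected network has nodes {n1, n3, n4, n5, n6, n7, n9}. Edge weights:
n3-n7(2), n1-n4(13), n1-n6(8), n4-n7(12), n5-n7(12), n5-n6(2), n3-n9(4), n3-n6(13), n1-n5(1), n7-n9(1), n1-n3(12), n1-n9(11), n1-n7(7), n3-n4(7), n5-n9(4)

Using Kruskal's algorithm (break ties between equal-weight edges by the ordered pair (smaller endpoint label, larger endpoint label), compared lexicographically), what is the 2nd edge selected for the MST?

n7-n9

Kruskal: consider edges lightest-first.
n1-n5 (1): add — endpoints in different components.
n7-n9 (1): add — endpoints in different components.
n3-n7 (2): add — endpoints in different components.
n5-n6 (2): add — endpoints in different components.
n3-n9 (4): skip — n9 and n3 already connected.
n5-n9 (4): add — endpoints in different components.
n1-n7 (7): skip — n7 and n1 already connected.
n3-n4 (7): add — endpoints in different components.
The 2nd edge added is n7-n9.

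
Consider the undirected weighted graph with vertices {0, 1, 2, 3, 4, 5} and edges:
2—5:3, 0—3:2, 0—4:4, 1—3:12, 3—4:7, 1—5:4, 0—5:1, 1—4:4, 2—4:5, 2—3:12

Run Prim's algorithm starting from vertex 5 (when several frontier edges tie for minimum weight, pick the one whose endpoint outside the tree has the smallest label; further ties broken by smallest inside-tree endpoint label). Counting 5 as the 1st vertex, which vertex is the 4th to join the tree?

2

Prim's algorithm from 5:
Step 1: cheapest edge leaving the tree is 0—5 (1); add 0.
Step 2: cheapest edge leaving the tree is 0—3 (2); add 3.
Step 3: cheapest edge leaving the tree is 2—5 (3); add 2.
Step 4: cheapest edge leaving the tree is 1—5 (4); add 1.
Step 5: cheapest edge leaving the tree is 0—4 (4); add 4.
Vertex order: 5, 0, 3, 2, 1, 4. The 4th vertex is 2.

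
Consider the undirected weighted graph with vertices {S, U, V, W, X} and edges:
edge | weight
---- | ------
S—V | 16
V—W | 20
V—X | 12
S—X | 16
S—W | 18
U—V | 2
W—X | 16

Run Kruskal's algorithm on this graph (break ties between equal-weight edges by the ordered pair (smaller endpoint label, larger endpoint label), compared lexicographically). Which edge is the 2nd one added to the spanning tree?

Kruskal's algorithm — process edges by increasing weight (ties by edge label):
U—V (2): add. Components now {S} {W} {U,V} {X}
V—X (12): add. Components now {S} {W} {U,V,X}
S—V (16): add. Components now {S,U,V,X} {W}
S—X (16): skip — S and X already connected.
W—X (16): add. Components now {S,U,V,W,X}
The 2nd edge added is V—X.

V-X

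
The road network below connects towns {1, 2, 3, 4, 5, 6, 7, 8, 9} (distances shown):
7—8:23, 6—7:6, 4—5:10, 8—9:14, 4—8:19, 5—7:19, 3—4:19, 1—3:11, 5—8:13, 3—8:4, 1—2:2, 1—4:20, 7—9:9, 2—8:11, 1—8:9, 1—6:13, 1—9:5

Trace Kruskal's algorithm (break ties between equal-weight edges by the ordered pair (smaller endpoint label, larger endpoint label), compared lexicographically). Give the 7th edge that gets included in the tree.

Kruskal's algorithm — process edges by increasing weight (ties by edge label):
1—2 (2): add — endpoints in different components.
3—8 (4): add — endpoints in different components.
1—9 (5): add — endpoints in different components.
6—7 (6): add — endpoints in different components.
1—8 (9): add — endpoints in different components.
7—9 (9): add — endpoints in different components.
4—5 (10): add — endpoints in different components.
1—3 (11): skip — 1 and 3 already connected.
2—8 (11): skip — 2 and 8 already connected.
1—6 (13): skip — 1 and 6 already connected.
5—8 (13): add — endpoints in different components.
The 7th edge added is 4—5.

4-5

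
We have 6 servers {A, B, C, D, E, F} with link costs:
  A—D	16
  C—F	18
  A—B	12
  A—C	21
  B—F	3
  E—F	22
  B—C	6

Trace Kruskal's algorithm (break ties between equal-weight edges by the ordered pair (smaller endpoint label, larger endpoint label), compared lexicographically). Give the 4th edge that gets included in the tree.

Sort edges by weight, then run Kruskal:
B—F (3): add — endpoints in different components.
B—C (6): add — endpoints in different components.
A—B (12): add — endpoints in different components.
A—D (16): add — endpoints in different components.
C—F (18): skip — C and F already connected.
A—C (21): skip — A and C already connected.
E—F (22): add — endpoints in different components.
The 4th edge added is A—D.

A-D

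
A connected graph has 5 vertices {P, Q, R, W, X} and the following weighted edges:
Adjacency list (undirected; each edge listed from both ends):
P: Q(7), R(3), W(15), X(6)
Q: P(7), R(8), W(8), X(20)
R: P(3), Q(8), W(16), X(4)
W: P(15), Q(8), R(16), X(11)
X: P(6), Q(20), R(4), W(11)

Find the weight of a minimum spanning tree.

Grow the tree from Q using Prim:
Step 1: cheapest edge leaving the tree is P—Q (7); add P.
Step 2: cheapest edge leaving the tree is P—R (3); add R.
Step 3: cheapest edge leaving the tree is R—X (4); add X.
Step 4: cheapest edge leaving the tree is Q—W (8); add W.
MST edges: P—Q, P—R, R—X, Q—W; total weight 7+3+4+8 = 22.

22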